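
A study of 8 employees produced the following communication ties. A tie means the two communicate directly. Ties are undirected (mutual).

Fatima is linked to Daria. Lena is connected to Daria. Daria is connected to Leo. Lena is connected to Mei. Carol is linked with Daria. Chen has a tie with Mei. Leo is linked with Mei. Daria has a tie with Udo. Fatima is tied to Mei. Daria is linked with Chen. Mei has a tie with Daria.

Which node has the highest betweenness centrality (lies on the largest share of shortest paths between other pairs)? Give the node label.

Daria

Unnormalized betweenness of each node: Carol:0, Chen:0, Daria:14, Fatima:0, Lena:0, Leo:0, Mei:3, Udo:0.
Daria has the largest value, 14, making it the main broker — the node through which the most shortest paths run.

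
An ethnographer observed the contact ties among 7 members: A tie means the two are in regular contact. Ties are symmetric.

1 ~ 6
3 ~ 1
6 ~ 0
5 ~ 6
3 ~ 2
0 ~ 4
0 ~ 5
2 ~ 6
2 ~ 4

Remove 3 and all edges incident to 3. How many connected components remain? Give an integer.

1

3's neighbors (1 and 2) remain reachable from one another through other ties, so the rest of the network stays in one piece.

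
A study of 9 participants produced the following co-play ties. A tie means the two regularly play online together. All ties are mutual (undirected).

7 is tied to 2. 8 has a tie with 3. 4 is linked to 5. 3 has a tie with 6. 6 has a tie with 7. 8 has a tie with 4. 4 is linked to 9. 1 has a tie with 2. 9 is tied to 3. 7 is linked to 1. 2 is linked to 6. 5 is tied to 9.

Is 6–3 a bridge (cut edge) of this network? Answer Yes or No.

Yes

Without the 6–3 edge there is no alternate route between 6 and 3, so the network disconnects. It is a bridge.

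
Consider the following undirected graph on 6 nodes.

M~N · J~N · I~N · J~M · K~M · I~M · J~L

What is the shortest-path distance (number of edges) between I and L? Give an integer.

3

One shortest route is I – N – J – L, which uses 3 edges, and at distance 2 from I we only reach {J, K}, which does not include L. So d(I,L) = 3.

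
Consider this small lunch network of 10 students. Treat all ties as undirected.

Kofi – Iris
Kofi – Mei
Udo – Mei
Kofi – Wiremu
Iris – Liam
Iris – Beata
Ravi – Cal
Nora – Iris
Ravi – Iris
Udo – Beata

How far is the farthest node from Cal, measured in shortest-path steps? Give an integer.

Distances from Cal: Beata:3, Iris:2, Kofi:3, Liam:3, Mei:4, Nora:3, Ravi:1, Udo:4, Wiremu:4.
The largest is 4 (to Udo, Wiremu, and Mei), so the eccentricity of Cal is 4.

4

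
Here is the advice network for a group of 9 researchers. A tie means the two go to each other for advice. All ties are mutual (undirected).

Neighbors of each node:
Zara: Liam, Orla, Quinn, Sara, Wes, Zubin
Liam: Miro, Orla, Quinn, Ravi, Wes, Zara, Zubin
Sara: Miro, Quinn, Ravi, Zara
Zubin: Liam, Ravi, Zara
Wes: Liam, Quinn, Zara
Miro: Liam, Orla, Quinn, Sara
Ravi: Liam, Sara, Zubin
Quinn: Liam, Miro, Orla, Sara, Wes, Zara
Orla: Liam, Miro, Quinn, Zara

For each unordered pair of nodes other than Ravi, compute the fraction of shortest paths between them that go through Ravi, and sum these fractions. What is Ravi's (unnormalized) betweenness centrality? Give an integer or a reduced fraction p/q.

Pairs whose geodesics pass through Ravi — Sara–Zubin: 1/2; Sara–Liam: 1/4.
All other pairs contribute 0.
Summing the contributions gives betweenness(Ravi) = 3/4.

3/4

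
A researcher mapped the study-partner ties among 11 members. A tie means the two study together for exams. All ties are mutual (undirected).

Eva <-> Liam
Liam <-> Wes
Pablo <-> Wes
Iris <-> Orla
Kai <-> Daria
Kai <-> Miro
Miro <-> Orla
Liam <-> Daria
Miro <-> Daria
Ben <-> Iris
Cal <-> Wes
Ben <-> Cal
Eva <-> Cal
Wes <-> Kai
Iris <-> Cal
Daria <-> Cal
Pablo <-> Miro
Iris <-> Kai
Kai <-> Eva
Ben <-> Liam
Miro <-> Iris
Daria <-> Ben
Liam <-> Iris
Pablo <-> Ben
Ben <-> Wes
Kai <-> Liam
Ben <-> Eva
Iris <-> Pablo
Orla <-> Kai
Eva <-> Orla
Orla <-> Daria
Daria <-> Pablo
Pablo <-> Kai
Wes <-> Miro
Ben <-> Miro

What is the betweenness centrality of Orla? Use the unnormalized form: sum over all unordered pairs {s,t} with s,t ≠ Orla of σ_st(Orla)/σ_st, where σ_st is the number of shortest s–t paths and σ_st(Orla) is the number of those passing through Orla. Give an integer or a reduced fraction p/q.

92/105

Pairs whose geodesics pass through Orla — Daria–Eva: 1/5; Daria–Iris: 1/7; Eva–Miro: 1/3; Eva–Iris: 1/5.
All other pairs contribute 0.
Summing the contributions gives betweenness(Orla) = 92/105.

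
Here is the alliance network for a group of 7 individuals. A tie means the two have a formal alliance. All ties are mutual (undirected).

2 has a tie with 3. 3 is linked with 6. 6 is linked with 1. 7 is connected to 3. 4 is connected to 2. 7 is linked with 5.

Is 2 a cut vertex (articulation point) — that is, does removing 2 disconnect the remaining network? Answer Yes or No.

Removing 2 leaves {1, 3, 5, 6, and 7} with no path to {4}, so the network splits into 2 components. 2 is a cut vertex.

Yes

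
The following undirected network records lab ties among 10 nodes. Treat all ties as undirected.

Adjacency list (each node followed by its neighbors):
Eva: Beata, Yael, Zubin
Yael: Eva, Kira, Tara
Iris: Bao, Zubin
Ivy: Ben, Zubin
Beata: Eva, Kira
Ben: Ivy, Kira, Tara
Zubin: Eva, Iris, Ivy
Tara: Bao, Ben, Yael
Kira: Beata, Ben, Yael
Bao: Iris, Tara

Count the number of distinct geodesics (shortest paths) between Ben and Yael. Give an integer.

2

The shortest distance is 2. The length-2 paths are: Ben–Tara–Yael; Ben–Kira–Yael.
That gives 2 distinct shortest paths.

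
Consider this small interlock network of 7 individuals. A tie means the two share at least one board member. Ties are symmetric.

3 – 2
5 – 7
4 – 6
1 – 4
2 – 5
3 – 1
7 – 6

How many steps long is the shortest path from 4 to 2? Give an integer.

One shortest route is 4 – 1 – 3 – 2, which uses 3 edges, and at distance 2 from 4 we only reach {3, 7}, which does not include 2. So d(4,2) = 3.

3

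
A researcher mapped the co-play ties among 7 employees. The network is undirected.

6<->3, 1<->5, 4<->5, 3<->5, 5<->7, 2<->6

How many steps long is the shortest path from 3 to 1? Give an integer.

2

One shortest route is 3 – 5 – 1, which uses 2 edges, and 3 and 1 are not directly tied, so nothing shorter exists. So d(3,1) = 2.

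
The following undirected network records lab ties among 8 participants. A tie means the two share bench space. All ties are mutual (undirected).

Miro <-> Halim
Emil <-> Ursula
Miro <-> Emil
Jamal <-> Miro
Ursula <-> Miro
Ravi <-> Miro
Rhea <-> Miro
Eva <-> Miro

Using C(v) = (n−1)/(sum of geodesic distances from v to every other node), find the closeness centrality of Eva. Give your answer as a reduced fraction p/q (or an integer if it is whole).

Distances from Eva: Emil:2, Halim:2, Jamal:2, Miro:1, Ravi:2, Rhea:2, Ursula:2. Sum = 13.
n = 8, so closeness = 7/13.

7/13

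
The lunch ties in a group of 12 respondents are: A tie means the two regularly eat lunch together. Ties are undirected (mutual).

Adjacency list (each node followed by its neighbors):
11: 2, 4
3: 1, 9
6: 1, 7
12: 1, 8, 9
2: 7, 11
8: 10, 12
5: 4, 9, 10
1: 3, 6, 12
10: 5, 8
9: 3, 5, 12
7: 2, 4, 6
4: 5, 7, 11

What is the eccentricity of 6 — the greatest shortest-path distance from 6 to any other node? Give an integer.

Distances from 6: 1:1, 2:2, 3:2, 4:2, 5:3, 7:1, 8:3, 9:3, 10:4, 11:3, 12:2.
The largest is 4 (to 10), so the eccentricity of 6 is 4.

4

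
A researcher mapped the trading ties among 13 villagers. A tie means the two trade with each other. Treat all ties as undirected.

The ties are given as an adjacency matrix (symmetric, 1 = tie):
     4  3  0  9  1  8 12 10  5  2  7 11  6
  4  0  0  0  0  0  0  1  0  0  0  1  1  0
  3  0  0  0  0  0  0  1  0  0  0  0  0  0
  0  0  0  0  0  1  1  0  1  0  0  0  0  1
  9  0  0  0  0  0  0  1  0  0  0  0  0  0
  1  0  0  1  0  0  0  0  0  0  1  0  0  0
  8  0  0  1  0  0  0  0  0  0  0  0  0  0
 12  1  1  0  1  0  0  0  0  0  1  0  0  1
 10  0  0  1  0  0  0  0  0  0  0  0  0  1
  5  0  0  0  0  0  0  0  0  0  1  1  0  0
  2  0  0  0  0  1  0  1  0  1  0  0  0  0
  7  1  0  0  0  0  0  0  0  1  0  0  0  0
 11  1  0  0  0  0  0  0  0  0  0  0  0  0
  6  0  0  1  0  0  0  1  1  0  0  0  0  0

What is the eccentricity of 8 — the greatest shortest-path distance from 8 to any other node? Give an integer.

5

Distances from 8: 0:1, 1:2, 2:3, 3:4, 4:4, 5:4, 6:2, 7:5, 9:4, 10:2, 11:5, 12:3.
The largest is 5 (to 7 and 11), so the eccentricity of 8 is 5.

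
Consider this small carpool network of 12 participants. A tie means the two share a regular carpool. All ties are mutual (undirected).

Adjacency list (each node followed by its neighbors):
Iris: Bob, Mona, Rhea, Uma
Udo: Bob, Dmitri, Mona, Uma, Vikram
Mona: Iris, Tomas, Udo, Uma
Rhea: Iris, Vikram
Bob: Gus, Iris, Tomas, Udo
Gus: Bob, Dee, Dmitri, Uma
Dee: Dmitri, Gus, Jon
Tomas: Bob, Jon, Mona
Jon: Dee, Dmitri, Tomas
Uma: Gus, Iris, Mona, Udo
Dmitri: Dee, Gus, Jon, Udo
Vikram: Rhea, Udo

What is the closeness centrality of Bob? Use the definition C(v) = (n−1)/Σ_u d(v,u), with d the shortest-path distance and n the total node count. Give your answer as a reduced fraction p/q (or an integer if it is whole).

Distances from Bob: Dee:2, Dmitri:2, Gus:1, Iris:1, Jon:2, Mona:2, Rhea:2, Tomas:1, Udo:1, Uma:2, Vikram:2. Sum = 18.
n = 12, so closeness = 11/18.

11/18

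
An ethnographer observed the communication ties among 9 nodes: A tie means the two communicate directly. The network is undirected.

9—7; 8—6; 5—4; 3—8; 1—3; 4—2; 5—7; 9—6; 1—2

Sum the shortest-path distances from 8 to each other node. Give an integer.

20

Distances from 8: 1:2, 2:3, 3:1, 4:4, 5:4, 6:1, 7:3, 9:2.
Sum = 2 + 3 + 1 + 4 + 4 + 1 + 3 + 2 = 20.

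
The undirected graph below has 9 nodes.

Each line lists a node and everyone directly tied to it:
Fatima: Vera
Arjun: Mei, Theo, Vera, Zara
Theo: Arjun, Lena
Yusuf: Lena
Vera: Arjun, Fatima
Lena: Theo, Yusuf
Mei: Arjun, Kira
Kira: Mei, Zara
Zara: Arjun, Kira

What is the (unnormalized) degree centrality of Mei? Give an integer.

2

Mei is directly tied to Arjun and Kira. That is 2 neighbors, so the degree of Mei is 2.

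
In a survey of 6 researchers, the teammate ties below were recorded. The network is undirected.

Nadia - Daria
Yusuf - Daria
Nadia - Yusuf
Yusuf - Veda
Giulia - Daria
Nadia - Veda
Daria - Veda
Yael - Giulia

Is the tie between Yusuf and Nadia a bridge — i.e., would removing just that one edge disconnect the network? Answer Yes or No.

No

Even without that edge, Yusuf still reaches Nadia via Yusuf – Veda – Nadia, so the network stays connected. Not a bridge.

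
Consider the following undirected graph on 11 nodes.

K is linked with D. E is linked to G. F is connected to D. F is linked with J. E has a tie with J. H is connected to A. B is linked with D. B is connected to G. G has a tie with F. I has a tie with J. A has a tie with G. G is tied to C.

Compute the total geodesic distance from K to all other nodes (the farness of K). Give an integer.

Distances from K: A:4, B:2, C:4, D:1, E:4, F:2, G:3, H:5, I:4, J:3.
Sum = 4 + 2 + 4 + 1 + 4 + 2 + 3 + 5 + 4 + 3 = 32.

32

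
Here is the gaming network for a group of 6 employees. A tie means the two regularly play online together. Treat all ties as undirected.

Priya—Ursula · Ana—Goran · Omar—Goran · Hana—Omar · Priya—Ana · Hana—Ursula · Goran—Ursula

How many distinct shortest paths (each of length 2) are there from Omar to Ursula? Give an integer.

The shortest distance is 2. The length-2 paths are: Omar–Hana–Ursula; Omar–Goran–Ursula.
That gives 2 distinct shortest paths.

2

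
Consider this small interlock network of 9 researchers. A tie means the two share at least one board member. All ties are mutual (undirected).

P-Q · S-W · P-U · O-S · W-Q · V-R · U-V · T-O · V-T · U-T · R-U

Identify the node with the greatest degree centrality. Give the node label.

Degrees — O:2, P:2, Q:2, R:2, S:2, T:3, U:4, V:3, W:2.
The maximum is 4, attained only by U.

U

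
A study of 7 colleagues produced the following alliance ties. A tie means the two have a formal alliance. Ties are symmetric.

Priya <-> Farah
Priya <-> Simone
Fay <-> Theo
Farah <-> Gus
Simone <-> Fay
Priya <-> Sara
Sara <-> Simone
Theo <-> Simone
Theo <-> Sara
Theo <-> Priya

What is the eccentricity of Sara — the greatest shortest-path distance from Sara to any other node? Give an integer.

Distances from Sara: Farah:2, Fay:2, Gus:3, Priya:1, Simone:1, Theo:1.
The largest is 3 (to Gus), so the eccentricity of Sara is 3.

3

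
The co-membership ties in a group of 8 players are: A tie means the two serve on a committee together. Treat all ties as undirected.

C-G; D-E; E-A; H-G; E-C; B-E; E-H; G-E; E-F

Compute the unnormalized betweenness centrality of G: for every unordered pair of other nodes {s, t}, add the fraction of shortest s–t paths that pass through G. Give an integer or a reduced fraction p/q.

1/2

Pairs whose geodesics pass through G — H–C: 1/2.
All other pairs contribute 0.
Summing the contributions gives betweenness(G) = 1/2.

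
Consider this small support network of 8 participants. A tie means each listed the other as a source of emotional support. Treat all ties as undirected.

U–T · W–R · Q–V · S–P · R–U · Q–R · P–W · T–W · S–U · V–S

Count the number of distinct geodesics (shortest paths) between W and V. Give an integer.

2

The shortest distance is 3. The length-3 paths are: W–R–Q–V; W–P–S–V.
That gives 2 distinct shortest paths.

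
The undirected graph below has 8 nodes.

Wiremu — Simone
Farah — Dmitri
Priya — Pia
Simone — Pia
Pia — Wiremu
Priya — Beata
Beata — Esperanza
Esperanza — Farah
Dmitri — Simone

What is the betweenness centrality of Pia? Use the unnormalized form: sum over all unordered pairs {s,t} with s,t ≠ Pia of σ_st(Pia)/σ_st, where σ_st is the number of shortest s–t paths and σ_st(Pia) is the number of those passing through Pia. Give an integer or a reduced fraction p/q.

11/2

Pairs whose geodesics pass through Pia — Beata–Simone: 1; Beata–Wiremu: 1; Esperanza–Wiremu: 1/2; Dmitri–Priya: 1; Simone–Priya: 1; Wiremu–Priya: 1.
All other pairs contribute 0.
Summing the contributions gives betweenness(Pia) = 11/2.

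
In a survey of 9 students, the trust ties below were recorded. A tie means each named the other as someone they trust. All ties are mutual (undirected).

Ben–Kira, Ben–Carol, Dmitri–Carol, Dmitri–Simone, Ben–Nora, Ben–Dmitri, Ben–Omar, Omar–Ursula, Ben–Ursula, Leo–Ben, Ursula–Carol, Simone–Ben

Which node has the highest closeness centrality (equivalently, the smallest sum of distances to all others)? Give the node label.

Ben

Farness (sum of distances to all others) for each node — Ben:8, Carol:13, Dmitri:13, Kira:15, Leo:15, Nora:15, Omar:14, Simone:14, Ursula:13.
The smallest farness is 8, for Ben, so Ben has the highest closeness.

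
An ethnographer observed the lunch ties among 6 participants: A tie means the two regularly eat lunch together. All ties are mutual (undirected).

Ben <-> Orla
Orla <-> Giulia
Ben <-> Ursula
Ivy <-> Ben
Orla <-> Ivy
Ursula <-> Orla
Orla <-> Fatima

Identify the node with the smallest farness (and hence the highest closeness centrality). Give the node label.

Farness (sum of distances to all others) for each node — Ben:7, Fatima:9, Giulia:9, Ivy:8, Orla:5, Ursula:8.
The smallest farness is 5, for Orla, so Orla has the highest closeness.

Orla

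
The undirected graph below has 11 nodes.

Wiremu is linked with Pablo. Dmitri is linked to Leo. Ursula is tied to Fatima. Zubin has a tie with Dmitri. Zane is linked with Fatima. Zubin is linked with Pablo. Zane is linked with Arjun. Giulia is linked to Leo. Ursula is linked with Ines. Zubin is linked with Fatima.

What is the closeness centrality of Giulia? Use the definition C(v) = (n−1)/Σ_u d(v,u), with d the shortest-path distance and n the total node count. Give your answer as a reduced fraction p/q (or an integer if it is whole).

10/41

Distances from Giulia: Arjun:6, Dmitri:2, Fatima:4, Ines:6, Leo:1, Pablo:4, Ursula:5, Wiremu:5, Zane:5, Zubin:3. Sum = 41.
n = 11, so closeness = 10/41.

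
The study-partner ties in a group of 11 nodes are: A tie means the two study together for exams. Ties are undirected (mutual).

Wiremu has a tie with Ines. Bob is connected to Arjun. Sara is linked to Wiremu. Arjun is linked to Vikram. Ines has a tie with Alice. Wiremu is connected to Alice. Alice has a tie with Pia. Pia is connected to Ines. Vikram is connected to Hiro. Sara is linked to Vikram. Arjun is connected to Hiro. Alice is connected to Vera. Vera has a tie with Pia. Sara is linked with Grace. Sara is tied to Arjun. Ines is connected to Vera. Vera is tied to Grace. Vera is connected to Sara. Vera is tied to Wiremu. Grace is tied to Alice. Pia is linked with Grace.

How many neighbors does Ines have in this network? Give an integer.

4

Ines is directly tied to Alice, Pia, Vera, and Wiremu. That is 4 neighbors, so the degree of Ines is 4.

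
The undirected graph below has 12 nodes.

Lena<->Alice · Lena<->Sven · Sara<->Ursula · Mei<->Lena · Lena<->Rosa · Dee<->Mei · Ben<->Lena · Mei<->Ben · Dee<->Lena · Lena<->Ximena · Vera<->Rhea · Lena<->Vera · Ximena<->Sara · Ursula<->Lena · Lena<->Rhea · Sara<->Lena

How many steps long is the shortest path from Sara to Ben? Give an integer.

One shortest route is Sara – Lena – Ben, which uses 2 edges, and Sara and Ben are not directly tied, so nothing shorter exists. So d(Sara,Ben) = 2.

2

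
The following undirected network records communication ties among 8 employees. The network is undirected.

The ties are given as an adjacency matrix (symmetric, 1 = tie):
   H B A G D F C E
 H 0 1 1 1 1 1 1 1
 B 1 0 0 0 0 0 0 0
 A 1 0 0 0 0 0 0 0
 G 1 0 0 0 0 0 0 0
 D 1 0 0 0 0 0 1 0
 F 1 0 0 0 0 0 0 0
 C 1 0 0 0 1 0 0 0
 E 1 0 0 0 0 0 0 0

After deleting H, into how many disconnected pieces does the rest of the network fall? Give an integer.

6

Without H, the remaining ties split the others into: {B}; {A}; {G}; {C, D}; {F}; {E}.
That's 6 separate components.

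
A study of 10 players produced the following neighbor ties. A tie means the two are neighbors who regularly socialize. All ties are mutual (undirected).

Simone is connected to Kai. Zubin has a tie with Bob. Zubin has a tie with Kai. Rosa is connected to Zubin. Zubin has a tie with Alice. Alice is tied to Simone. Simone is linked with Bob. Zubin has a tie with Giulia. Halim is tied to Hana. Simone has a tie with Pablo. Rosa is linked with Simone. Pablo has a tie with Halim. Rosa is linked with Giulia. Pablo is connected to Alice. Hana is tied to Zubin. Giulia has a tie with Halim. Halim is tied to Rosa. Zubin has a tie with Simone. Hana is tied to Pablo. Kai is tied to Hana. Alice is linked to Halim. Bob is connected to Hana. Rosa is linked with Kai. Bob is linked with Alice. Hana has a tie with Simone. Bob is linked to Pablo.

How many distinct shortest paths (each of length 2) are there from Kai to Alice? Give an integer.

The shortest distance is 2. The length-2 paths are: Kai–Simone–Alice; Kai–Zubin–Alice.
That gives 2 distinct shortest paths.

2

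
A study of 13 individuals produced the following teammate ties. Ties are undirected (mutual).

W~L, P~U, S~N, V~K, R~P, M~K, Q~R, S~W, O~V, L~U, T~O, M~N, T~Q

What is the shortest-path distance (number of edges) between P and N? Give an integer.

One shortest route is P – U – L – W – S – N, which uses 5 edges, and at distance 4 from P we only reach {O, S}, which does not include N. So d(P,N) = 5.

5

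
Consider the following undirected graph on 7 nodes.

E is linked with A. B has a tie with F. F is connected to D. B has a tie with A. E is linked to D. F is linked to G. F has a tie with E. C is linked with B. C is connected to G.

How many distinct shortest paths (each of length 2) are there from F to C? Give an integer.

2

The shortest distance is 2. The length-2 paths are: F–G–C; F–B–C.
That gives 2 distinct shortest paths.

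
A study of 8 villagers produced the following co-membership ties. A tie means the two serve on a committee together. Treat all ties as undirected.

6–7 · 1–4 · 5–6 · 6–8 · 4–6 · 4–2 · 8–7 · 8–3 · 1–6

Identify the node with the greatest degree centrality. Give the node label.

Degrees — 1:2, 2:1, 3:1, 4:3, 5:1, 6:5, 7:2, 8:3.
The maximum is 5, attained only by 6.

6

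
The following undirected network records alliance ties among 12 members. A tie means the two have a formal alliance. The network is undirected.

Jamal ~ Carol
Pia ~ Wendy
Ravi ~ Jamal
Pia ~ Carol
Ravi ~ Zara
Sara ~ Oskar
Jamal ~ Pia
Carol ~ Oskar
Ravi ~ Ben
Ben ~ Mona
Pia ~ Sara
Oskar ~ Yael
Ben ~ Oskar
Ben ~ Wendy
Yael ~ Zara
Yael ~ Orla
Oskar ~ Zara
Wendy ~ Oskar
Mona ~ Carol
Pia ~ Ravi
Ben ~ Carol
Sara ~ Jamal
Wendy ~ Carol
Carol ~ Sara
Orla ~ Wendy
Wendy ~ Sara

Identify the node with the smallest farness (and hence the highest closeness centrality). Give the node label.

Carol

Farness (sum of distances to all others) for each node — Ben:17, Carol:15, Jamal:20, Mona:23, Orla:23, Oskar:16, Pia:18, Ravi:19, Sara:17, Wendy:16, Yael:22, Zara:20.
The smallest farness is 15, for Carol, so Carol has the highest closeness.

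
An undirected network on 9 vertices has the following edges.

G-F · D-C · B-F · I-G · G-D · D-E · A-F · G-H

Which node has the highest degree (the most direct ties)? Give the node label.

G

Degrees — A:1, B:1, C:1, D:3, E:1, F:3, G:4, H:1, I:1.
The maximum is 4, attained only by G.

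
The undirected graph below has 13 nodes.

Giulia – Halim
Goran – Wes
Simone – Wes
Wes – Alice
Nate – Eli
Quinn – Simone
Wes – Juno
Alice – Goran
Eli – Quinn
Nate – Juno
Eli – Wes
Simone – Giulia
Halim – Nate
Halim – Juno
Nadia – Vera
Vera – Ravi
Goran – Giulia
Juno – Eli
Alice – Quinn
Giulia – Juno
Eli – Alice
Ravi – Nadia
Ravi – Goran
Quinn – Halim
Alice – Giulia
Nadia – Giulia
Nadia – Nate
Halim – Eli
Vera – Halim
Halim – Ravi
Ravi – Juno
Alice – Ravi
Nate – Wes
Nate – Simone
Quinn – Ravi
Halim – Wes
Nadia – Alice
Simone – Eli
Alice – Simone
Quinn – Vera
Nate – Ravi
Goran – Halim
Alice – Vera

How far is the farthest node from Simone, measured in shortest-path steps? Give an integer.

2

Distances from Simone: Alice:1, Eli:1, Giulia:1, Goran:2, Halim:2, Juno:2, Nadia:2, Nate:1, Quinn:1, Ravi:2, Vera:2, Wes:1.
The largest is 2 (to Halim, Goran, Juno, Ravi, Vera, and Nadia), so the eccentricity of Simone is 2.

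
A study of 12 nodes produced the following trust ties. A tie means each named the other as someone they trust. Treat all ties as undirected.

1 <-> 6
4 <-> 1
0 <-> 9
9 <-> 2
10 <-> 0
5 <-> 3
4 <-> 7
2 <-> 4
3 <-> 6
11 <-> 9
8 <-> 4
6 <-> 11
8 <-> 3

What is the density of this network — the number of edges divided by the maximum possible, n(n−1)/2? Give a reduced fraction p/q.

There are 13 edges and 12 nodes, so the maximum possible is C(12,2) = 66.
Density = 13/66.

13/66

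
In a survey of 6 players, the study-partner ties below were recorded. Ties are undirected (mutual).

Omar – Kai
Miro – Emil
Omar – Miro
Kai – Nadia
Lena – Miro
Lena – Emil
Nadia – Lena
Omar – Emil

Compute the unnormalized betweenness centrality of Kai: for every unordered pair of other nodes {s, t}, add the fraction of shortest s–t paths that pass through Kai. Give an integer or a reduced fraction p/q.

Pairs whose geodesics pass through Kai — Omar–Nadia: 1.
All other pairs contribute 0.
Summing the contributions gives betweenness(Kai) = 1.

1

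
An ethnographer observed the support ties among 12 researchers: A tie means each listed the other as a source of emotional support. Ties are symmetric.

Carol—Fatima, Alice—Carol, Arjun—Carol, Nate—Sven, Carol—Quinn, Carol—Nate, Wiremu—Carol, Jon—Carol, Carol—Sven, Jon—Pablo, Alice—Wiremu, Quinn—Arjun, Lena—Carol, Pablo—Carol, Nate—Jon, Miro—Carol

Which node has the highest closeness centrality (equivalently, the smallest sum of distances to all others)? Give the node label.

Carol

Farness (sum of distances to all others) for each node — Alice:20, Arjun:20, Carol:11, Fatima:21, Jon:19, Lena:21, Miro:21, Nate:19, Pablo:20, Quinn:20, Sven:20, Wiremu:20.
The smallest farness is 11, for Carol, so Carol has the highest closeness.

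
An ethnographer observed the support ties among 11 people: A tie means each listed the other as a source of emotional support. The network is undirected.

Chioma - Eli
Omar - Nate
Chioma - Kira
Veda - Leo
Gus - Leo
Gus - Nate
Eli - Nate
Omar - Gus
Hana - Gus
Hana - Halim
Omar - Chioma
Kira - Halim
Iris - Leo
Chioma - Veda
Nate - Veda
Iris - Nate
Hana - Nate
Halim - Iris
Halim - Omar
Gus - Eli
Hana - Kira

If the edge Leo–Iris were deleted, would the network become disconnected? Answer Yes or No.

No

Even without that edge, Leo still reaches Iris via Leo – Veda – Nate – Iris, so the network stays connected. Not a bridge.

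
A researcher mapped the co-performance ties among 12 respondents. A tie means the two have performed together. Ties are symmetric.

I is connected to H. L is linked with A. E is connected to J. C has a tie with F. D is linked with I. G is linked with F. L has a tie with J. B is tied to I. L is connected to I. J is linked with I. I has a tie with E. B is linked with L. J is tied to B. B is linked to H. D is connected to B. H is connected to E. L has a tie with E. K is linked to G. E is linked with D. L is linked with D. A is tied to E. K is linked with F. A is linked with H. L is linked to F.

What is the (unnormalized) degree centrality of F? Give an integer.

4

F is directly tied to C, G, K, and L. That is 4 neighbors, so the degree of F is 4.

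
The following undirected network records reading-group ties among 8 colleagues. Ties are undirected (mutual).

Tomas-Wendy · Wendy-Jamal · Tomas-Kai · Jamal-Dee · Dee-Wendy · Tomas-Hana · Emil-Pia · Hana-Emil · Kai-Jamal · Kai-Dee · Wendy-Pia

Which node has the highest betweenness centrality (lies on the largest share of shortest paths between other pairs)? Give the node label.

Unnormalized betweenness of each node: Dee:2/3, Emil:1, Hana:2, Jamal:2/3, Kai:2, Pia:3, Tomas:17/3, Wendy:8.
Wendy has the largest value, 8, making it the main broker — the node through which the most shortest paths run.

Wendy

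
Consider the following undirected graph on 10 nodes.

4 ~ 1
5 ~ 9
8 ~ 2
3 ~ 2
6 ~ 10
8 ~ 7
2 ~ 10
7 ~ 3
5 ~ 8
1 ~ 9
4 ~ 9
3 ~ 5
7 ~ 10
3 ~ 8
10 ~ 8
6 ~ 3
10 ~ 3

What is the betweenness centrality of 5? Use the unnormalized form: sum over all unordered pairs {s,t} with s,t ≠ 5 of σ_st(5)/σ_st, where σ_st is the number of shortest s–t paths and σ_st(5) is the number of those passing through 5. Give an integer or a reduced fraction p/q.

Pairs whose geodesics pass through 5 — 1–3: 1; 1–10: 2/2; 1–7: 2/2; 1–6: 1; 1–8: 1; 1–2: 2/2; 4–3: 1; 4–10: 2/2; 4–7: 2/2; 4–6: 1; 4–8: 1; 4–2: 2/2; 9–3: 1; 9–10: 2/2 … (+4 more pairs).
All other pairs contribute 0.
Summing the contributions gives betweenness(5) = 18.

18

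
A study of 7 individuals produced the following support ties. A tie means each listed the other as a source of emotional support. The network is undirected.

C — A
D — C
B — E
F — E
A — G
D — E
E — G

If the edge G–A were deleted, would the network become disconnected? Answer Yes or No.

Even without that edge, G still reaches A via G – E – D – C – A, so the network stays connected. Not a bridge.

No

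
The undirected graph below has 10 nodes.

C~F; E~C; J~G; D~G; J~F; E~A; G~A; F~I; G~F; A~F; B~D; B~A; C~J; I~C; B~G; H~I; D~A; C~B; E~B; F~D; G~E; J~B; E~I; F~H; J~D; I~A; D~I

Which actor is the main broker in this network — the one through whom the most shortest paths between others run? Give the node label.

Unnormalized betweenness of each node: A:64/45, B:19/12, C:143/90, D:271/180, E:10/9, F:203/36, G:251/180, H:0, I:71/18, J:73/90.
F has the largest value, 203/36, making it the main broker — the node through which the most shortest paths run.

F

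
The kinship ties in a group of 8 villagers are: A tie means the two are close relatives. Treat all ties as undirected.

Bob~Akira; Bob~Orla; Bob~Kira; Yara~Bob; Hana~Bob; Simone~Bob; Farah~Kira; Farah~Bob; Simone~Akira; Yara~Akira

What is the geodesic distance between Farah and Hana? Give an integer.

2

One shortest route is Farah – Bob – Hana, which uses 2 edges, and Farah and Hana are not directly tied, so nothing shorter exists. So d(Farah,Hana) = 2.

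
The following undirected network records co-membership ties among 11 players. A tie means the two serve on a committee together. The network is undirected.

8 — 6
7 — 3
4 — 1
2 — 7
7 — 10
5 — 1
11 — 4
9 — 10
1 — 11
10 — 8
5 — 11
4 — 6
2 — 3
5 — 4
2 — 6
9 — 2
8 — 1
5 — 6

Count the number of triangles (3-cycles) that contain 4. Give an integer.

4's neighbors: 1, 5, 6, and 11.
Neighbor pairs that are themselves tied: 4–1–5; 4–1–11; 4–5–6; 4–5–11. Each forms one triangle with 4, for 4 in total.

4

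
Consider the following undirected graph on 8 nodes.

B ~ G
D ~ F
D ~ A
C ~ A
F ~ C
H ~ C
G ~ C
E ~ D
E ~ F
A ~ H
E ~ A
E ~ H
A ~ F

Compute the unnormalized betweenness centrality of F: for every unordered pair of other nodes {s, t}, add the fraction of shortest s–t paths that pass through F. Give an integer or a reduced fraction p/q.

5/2

Pairs whose geodesics pass through F — G–D: 1/2; G–E: 1/3; B–D: 1/2; B–E: 1/3; D–C: 1/2; E–C: 1/3.
All other pairs contribute 0.
Summing the contributions gives betweenness(F) = 5/2.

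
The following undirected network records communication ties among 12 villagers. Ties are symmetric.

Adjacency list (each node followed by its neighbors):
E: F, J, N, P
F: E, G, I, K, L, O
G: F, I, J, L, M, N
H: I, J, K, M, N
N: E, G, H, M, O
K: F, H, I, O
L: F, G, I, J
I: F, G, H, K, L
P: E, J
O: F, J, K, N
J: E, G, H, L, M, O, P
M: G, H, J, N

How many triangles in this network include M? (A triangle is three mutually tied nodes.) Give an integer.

M's neighbors: G, H, J, and N.
Neighbor pairs that are themselves tied: M–G–J; M–G–N; M–H–J; M–H–N. Each forms one triangle with M, for 4 in total.

4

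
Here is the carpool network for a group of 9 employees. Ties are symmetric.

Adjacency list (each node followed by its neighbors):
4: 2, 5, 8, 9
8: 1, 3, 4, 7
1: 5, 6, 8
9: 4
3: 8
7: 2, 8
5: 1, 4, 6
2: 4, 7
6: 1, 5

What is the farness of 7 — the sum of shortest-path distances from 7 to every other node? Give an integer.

Distances from 7: 1:2, 2:1, 3:2, 4:2, 5:3, 6:3, 8:1, 9:3.
Sum = 2 + 1 + 2 + 2 + 3 + 3 + 1 + 3 = 17.

17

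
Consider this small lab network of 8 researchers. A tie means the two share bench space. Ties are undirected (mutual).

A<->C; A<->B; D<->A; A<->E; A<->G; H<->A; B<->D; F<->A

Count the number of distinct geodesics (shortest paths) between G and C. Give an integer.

The shortest distance is 2, and the only length-2 path is G–A–C. So there is exactly 1 shortest path.

1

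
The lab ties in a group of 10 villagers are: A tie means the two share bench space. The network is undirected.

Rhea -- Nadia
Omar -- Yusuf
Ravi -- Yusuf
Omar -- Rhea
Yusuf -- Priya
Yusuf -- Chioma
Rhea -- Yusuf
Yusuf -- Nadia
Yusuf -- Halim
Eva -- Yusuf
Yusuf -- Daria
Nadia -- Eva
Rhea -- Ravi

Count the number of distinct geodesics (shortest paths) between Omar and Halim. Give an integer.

The shortest distance is 2, and the only length-2 path is Omar–Yusuf–Halim. So there is exactly 1 shortest path.

1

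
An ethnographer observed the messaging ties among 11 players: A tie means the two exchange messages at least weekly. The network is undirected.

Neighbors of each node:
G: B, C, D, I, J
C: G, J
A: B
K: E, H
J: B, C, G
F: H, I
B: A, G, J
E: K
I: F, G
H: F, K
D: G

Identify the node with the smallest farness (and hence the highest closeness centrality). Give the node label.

Farness (sum of distances to all others) for each node — A:36, B:27, C:29, D:30, E:46, F:25, G:21, H:30, I:22, J:27, K:37.
The smallest farness is 21, for G, so G has the highest closeness.

G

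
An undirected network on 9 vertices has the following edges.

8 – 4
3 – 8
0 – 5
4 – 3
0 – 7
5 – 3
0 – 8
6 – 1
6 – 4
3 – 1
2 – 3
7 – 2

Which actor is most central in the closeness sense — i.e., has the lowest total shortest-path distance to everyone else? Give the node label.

3

Farness (sum of distances to all others) for each node — 0:15, 1:16, 2:15, 3:11, 4:14, 5:15, 6:19, 7:18, 8:13.
The smallest farness is 11, for 3, so 3 has the highest closeness.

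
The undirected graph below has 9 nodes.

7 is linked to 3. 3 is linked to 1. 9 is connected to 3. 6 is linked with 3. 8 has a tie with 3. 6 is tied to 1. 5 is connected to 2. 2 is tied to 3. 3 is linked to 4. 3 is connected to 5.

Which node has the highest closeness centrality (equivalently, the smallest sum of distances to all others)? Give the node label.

3

Farness (sum of distances to all others) for each node — 1:14, 2:14, 3:8, 4:15, 5:14, 6:14, 7:15, 8:15, 9:15.
The smallest farness is 8, for 3, so 3 has the highest closeness.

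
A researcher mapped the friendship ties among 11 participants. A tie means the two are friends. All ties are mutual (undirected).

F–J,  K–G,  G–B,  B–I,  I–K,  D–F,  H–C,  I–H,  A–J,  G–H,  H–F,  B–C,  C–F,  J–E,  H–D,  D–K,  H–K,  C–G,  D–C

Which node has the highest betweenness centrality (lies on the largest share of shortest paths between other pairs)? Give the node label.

Unnormalized betweenness of each node: A:0, B:5/6, C:23/3, D:7/3, E:0, F:21, G:7/6, H:10, I:5/6, J:17, K:7/6.
F has the largest value, 21, making it the main broker — the node through which the most shortest paths run.

F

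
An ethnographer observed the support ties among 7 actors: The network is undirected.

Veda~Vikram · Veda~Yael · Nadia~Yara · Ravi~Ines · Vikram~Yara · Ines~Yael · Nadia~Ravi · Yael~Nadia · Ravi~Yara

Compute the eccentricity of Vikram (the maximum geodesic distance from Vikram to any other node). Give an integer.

3

Distances from Vikram: Ines:3, Nadia:2, Ravi:2, Veda:1, Yael:2, Yara:1.
The largest is 3 (to Ines), so the eccentricity of Vikram is 3.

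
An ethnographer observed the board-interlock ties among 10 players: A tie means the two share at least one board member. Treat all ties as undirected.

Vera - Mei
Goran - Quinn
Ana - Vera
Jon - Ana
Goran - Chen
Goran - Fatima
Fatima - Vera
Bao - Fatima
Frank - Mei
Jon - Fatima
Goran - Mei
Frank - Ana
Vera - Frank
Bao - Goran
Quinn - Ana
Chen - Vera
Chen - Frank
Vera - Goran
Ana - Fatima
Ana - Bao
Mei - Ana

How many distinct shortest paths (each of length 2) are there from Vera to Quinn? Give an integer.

The shortest distance is 2. The length-2 paths are: Vera–Goran–Quinn; Vera–Ana–Quinn.
That gives 2 distinct shortest paths.

2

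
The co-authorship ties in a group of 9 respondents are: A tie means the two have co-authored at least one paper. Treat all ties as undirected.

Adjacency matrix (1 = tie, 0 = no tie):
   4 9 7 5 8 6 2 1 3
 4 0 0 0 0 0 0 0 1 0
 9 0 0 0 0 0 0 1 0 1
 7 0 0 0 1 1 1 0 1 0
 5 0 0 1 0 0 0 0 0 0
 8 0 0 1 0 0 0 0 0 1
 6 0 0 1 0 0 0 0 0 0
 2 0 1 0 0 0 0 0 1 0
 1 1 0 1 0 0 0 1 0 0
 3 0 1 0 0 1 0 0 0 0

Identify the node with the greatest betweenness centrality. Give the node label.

Unnormalized betweenness of each node: 1:12, 2:9/2, 3:3, 4:0, 5:0, 6:0, 7:33/2, 8:11/2, 9:5/2.
7 has the largest value, 33/2, making it the main broker — the node through which the most shortest paths run.

7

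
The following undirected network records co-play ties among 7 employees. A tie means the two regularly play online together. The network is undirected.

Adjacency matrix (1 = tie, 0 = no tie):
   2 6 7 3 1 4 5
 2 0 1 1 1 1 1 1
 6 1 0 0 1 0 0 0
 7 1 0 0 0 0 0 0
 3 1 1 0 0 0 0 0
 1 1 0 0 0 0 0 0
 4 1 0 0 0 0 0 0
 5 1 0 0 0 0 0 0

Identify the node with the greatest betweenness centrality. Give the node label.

2

Unnormalized betweenness of each node: 1:0, 2:14, 3:0, 4:0, 5:0, 6:0, 7:0.
2 has the largest value, 14, making it the main broker — the node through which the most shortest paths run.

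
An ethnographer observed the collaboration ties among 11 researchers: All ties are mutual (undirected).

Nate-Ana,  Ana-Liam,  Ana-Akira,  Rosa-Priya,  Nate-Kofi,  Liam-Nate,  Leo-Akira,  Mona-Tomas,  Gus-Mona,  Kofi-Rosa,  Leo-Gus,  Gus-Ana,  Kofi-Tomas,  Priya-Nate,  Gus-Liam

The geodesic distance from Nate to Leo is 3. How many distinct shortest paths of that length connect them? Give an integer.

The shortest distance is 3. The length-3 paths are: Nate–Ana–Gus–Leo; Nate–Liam–Gus–Leo; Nate–Ana–Akira–Leo.
That gives 3 distinct shortest paths.

3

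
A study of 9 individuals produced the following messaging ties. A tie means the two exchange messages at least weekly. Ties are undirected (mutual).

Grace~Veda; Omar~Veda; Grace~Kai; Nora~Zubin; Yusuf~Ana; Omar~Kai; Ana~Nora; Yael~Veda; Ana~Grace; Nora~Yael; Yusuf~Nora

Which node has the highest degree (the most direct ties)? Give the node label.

Nora

Degrees — Ana:3, Grace:3, Kai:2, Nora:4, Omar:2, Veda:3, Yael:2, Yusuf:2, Zubin:1.
The maximum is 4, attained only by Nora.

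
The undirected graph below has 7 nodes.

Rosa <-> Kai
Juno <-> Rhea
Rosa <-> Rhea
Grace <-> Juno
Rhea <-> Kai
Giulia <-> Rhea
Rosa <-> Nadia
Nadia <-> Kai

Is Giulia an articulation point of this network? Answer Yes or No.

Even without Giulia, every remaining node can still reach every other (the residual graph is connected), so Giulia is not a cut vertex.

No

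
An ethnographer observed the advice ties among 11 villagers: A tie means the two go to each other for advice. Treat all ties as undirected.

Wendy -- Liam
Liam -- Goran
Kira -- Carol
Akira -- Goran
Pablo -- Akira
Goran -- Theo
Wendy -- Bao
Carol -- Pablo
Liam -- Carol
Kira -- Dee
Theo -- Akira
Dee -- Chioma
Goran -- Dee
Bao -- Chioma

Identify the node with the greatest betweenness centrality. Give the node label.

Goran

Unnormalized betweenness of each node: Akira:7/2, Bao:2, Carol:15/2, Chioma:4, Dee:23/2, Goran:15, Kira:3, Liam:23/2, Pablo:2, Theo:0, Wendy:5.
Goran has the largest value, 15, making it the main broker — the node through which the most shortest paths run.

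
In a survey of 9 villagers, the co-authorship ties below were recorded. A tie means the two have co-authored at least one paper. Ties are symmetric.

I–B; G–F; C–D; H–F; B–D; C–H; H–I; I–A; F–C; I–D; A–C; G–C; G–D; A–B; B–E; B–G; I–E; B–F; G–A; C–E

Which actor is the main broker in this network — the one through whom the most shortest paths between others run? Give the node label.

Unnormalized betweenness of each node: A:47/60, B:41/12, C:55/12, D:47/60, E:9/20, F:6/5, G:67/60, H:3/4, I:35/12.
C has the largest value, 55/12, making it the main broker — the node through which the most shortest paths run.

C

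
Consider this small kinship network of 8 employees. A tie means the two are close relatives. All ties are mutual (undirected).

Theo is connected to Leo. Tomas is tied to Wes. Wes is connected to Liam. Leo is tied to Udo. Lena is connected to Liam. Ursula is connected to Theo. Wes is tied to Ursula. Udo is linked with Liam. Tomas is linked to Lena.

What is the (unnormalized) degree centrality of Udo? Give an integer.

2

Udo is directly tied to Leo and Liam. That is 2 neighbors, so the degree of Udo is 2.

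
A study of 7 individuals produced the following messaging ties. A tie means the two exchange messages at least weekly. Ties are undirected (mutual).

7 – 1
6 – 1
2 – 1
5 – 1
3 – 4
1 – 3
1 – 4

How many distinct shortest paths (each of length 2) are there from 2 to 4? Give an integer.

1

The shortest distance is 2, and the only length-2 path is 2–1–4. So there is exactly 1 shortest path.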